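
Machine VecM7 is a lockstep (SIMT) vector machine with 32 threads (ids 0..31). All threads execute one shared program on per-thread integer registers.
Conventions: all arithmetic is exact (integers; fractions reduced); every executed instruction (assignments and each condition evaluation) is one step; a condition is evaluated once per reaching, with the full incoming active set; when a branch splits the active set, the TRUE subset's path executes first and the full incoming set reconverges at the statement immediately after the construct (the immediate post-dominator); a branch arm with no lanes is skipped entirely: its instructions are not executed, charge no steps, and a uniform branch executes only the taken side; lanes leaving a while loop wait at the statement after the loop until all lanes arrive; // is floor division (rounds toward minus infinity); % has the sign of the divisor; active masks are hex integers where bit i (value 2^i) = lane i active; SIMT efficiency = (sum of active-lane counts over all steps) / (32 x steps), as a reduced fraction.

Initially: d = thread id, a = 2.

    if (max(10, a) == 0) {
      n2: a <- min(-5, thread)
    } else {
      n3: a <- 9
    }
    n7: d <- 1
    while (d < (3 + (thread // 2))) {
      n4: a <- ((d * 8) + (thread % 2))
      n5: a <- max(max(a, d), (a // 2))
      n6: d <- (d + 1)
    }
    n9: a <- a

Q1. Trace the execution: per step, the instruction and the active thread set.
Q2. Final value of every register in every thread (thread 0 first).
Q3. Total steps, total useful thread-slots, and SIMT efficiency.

step 0: eval (max(10, a) == 0)       0xffffffff
step 1: a <- 9                       0xffffffff
step 2: d <- 1                       0xffffffff
step 3: eval (d < (3 + (thread // 2))) 0xffffffff
step 4: a <- ((d * 8) + (thread % 2)) 0xffffffff
step 5: a <- max(max(a, d), (a // 2)) 0xffffffff
step 6: d <- (d + 1)                 0xffffffff
step 7: eval (d < (3 + (thread // 2))) 0xffffffff
step 8: a <- ((d * 8) + (thread % 2)) 0xffffffff
step 9: a <- max(max(a, d), (a // 2)) 0xffffffff
step 10: d <- (d + 1)                 0xffffffff
step 11: eval (d < (3 + (thread // 2))) 0xffffffff
step 12: a <- ((d * 8) + (thread % 2)) 0xfffffffc
step 13: a <- max(max(a, d), (a // 2)) 0xfffffffc
step 14: d <- (d + 1)                 0xfffffffc
step 15: eval (d < (3 + (thread // 2))) 0xfffffffc
step 16: a <- ((d * 8) + (thread % 2)) 0xfffffff0
step 17: a <- max(max(a, d), (a // 2)) 0xfffffff0
step 18: d <- (d + 1)                 0xfffffff0
step 19: eval (d < (3 + (thread // 2))) 0xfffffff0
step 20: a <- ((d * 8) + (thread % 2)) 0xffffffc0
step 21: a <- max(max(a, d), (a // 2)) 0xffffffc0
step 22: d <- (d + 1)                 0xffffffc0
step 23: eval (d < (3 + (thread // 2))) 0xffffffc0
step 24: a <- ((d * 8) + (thread % 2)) 0xffffff00
step 25: a <- max(max(a, d), (a // 2)) 0xffffff00
step 26: d <- (d + 1)                 0xffffff00
step 27: eval (d < (3 + (thread // 2))) 0xffffff00
step 28: a <- ((d * 8) + (thread % 2)) 0xfffffc00
step 29: a <- max(max(a, d), (a // 2)) 0xfffffc00
step 30: d <- (d + 1)                 0xfffffc00
step 31: eval (d < (3 + (thread // 2))) 0xfffffc00
step 32: a <- ((d * 8) + (thread % 2)) 0xfffff000
step 33: a <- max(max(a, d), (a // 2)) 0xfffff000
step 34: d <- (d + 1)                 0xfffff000
step 35: eval (d < (3 + (thread // 2))) 0xfffff000
step 36: a <- ((d * 8) + (thread % 2)) 0xffffc000
step 37: a <- max(max(a, d), (a // 2)) 0xffffc000
step 38: d <- (d + 1)                 0xffffc000
step 39: eval (d < (3 + (thread // 2))) 0xffffc000
step 40: a <- ((d * 8) + (thread % 2)) 0xffff0000
step 41: a <- max(max(a, d), (a // 2)) 0xffff0000
step 42: d <- (d + 1)                 0xffff0000
step 43: eval (d < (3 + (thread // 2))) 0xffff0000
step 44: a <- ((d * 8) + (thread % 2)) 0xfffc0000
step 45: a <- max(max(a, d), (a // 2)) 0xfffc0000
step 46: d <- (d + 1)                 0xfffc0000
step 47: eval (d < (3 + (thread // 2))) 0xfffc0000
step 48: a <- ((d * 8) + (thread % 2)) 0xfff00000
step 49: a <- max(max(a, d), (a // 2)) 0xfff00000
step 50: d <- (d + 1)                 0xfff00000
step 51: eval (d < (3 + (thread // 2))) 0xfff00000
step 52: a <- ((d * 8) + (thread % 2)) 0xffc00000
step 53: a <- max(max(a, d), (a // 2)) 0xffc00000
step 54: d <- (d + 1)                 0xffc00000
step 55: eval (d < (3 + (thread // 2))) 0xffc00000
step 56: a <- ((d * 8) + (thread % 2)) 0xff000000
step 57: a <- max(max(a, d), (a // 2)) 0xff000000
step 58: d <- (d + 1)                 0xff000000
step 59: eval (d < (3 + (thread // 2))) 0xff000000
step 60: a <- ((d * 8) + (thread % 2)) 0xfc000000
step 61: a <- max(max(a, d), (a // 2)) 0xfc000000
step 62: d <- (d + 1)                 0xfc000000
step 63: eval (d < (3 + (thread // 2))) 0xfc000000
step 64: a <- ((d * 8) + (thread % 2)) 0xf0000000
step 65: a <- max(max(a, d), (a // 2)) 0xf0000000
step 66: d <- (d + 1)                 0xf0000000
step 67: eval (d < (3 + (thread // 2))) 0xf0000000
step 68: a <- ((d * 8) + (thread % 2)) 0xc0000000
step 69: a <- max(max(a, d), (a // 2)) 0xc0000000
step 70: d <- (d + 1)                 0xc0000000
step 71: eval (d < (3 + (thread // 2))) 0xc0000000
step 72: a <- a                       0xffffffff

Answer: 73 steps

d: 3,3,4,4,5,5,6,6,7,7,8,8,9,9,10,10,11,11,12,12,13,13,14,14,15,15,16,16,17,17,18,18
a: 16,17,24,25,32,33,40,41,48,49,56,57,64,65,72,73,80,81,88,89,96,97,104,105,112,113,120,121,128,129,136,137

steps = 73; useful = 1376; efficiency = 1376/2336 = 43/73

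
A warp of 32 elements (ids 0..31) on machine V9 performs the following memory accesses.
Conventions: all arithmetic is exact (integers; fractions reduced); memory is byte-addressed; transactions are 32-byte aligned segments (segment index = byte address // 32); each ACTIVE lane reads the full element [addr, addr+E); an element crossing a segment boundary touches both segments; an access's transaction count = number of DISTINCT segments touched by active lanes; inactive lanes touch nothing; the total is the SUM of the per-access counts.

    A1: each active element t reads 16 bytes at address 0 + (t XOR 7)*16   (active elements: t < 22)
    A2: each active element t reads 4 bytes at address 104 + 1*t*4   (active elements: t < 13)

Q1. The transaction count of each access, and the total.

A1: 11 transactions
A2: 2 transactions

Answer: 11,2; total 13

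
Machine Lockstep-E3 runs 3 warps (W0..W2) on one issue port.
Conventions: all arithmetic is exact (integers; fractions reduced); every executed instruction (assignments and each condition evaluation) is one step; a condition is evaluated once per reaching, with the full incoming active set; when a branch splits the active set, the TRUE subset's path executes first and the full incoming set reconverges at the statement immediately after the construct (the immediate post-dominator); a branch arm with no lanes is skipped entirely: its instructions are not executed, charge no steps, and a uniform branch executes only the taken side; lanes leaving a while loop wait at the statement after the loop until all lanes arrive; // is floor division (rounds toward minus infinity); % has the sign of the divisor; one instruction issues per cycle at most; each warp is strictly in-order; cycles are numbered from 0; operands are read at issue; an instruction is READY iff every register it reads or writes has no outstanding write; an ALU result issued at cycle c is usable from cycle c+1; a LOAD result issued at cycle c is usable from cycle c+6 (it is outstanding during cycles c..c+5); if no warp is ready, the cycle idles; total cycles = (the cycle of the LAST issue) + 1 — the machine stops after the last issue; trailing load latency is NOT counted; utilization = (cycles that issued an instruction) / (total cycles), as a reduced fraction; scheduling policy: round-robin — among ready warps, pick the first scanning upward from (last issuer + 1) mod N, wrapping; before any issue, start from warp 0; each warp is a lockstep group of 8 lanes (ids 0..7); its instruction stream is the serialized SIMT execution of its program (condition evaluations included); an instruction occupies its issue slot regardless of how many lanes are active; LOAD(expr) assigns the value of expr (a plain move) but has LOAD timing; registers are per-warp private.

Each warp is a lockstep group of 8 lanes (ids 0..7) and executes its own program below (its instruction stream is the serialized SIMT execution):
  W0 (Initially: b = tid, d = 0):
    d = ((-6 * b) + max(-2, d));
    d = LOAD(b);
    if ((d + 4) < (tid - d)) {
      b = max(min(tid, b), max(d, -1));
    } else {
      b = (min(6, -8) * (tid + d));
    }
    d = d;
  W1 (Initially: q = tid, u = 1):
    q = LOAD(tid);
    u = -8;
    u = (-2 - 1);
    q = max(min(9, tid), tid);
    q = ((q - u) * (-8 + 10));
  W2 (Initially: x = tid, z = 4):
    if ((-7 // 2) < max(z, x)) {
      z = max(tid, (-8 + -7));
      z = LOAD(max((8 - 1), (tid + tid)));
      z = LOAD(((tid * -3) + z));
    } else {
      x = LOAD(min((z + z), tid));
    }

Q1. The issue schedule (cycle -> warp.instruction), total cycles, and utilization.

cycle 0: W0.I0
cycle 1: W1.I0
cycle 2: W2.I0
cycle 3: W0.I1
cycle 4: W1.I1
cycle 5: W2.I1
cycle 6: W1.I2
cycle 7: W2.I2
cycle 8: W1.I3
cycle 9: W0.I2
cycle 10: W1.I4
cycle 11: W0.I3
cycle 12: W0.I4
cycle 13: W2.I3

Answer: 14 cycles, utilization 1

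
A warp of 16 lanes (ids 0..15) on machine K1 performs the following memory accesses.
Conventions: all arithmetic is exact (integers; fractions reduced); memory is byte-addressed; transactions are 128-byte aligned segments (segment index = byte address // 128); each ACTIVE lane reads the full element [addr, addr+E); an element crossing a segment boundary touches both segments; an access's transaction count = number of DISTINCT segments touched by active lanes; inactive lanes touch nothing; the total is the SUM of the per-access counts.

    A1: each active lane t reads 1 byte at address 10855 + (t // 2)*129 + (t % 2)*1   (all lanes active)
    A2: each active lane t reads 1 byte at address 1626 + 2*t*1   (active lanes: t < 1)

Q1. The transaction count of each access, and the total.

A1: 8 transactions
A2: 1 transaction

Answer: 8,1; total 9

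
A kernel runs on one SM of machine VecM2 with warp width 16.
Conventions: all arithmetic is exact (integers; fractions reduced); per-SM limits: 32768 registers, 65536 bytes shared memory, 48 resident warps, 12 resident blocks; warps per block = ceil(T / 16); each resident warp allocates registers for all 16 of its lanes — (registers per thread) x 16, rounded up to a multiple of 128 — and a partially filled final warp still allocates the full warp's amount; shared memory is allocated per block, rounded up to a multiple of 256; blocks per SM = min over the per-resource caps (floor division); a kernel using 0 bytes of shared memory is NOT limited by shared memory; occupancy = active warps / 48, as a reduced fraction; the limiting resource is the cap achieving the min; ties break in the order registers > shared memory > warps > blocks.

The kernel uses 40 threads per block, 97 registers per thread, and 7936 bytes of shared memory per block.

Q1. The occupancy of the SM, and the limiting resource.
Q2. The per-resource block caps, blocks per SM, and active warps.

Answer: occupancy 3/8, limited by registers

registers: 6 blocks
shared memory: 8 blocks
warps: 16 blocks
blocks: 12 blocks

Answer: 6 blocks, 18 active warps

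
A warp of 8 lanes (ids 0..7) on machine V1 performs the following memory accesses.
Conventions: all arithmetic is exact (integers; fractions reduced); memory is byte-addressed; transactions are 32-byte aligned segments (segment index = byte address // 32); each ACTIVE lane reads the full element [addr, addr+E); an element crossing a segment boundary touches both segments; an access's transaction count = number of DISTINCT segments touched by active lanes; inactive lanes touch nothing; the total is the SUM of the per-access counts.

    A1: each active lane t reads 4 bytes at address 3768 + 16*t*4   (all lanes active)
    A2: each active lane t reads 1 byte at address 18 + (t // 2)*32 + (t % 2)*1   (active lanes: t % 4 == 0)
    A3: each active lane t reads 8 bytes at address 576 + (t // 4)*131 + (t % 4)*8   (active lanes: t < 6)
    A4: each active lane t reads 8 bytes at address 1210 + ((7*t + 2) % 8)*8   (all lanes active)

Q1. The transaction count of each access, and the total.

A1: 8 transactions
A2: 2 transactions
A3: 2 transactions
A4: 3 transactions

Answer: 8,2,2,3; total 15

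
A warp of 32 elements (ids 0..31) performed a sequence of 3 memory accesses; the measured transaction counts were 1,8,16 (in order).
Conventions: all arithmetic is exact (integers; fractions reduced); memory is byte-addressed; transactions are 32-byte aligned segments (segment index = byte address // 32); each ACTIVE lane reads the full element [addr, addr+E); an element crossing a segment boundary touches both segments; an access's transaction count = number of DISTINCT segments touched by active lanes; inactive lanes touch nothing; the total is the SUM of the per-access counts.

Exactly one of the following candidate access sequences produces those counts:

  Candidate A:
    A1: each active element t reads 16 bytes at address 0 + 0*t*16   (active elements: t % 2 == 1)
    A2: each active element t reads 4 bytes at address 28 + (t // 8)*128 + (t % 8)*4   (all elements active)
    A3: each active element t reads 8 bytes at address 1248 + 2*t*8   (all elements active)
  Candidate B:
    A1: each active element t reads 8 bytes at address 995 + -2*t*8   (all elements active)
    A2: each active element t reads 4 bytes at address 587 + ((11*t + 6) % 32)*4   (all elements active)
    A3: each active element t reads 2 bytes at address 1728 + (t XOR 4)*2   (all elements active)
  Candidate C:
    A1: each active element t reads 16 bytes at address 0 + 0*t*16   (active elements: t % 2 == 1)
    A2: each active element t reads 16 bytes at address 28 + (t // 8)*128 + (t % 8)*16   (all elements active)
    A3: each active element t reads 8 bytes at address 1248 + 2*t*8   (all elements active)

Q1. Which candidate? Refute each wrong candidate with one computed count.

B: A1 gives 17 transactions, not 1
C: A2 gives 17 transactions, not 8
A: all counts match (1,8,16)

Answer: A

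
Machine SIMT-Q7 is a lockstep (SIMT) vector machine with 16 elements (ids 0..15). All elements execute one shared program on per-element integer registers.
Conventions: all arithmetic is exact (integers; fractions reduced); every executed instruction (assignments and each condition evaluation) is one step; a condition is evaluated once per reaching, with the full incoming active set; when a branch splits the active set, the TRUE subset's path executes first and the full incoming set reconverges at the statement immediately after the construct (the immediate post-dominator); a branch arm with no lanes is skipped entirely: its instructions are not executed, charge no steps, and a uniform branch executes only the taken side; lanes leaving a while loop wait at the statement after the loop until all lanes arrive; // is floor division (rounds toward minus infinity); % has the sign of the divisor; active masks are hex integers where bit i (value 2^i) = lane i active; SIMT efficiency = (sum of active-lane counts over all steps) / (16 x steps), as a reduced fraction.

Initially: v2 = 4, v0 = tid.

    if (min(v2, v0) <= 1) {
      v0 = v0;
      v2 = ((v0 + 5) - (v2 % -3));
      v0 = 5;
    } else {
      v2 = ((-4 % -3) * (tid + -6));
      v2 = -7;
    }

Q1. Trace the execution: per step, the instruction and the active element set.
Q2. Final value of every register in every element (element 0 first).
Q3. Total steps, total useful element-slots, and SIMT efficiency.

step 0: eval (min(v2, v0) <= 1)      0xffff
step 1: v0 <- v0                     0x0003
step 2: v2 <- ((v0 + 5) - (v2 % -3)) 0x0003
step 3: v0 <- 5                      0x0003
step 4: v2 <- ((-4 % -3) * (tid + -6)) 0xfffc
step 5: v2 <- -7                     0xfffc

Answer: 6 steps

v2: 7,8,-7,-7,-7,-7,-7,-7,-7,-7,-7,-7,-7,-7,-7,-7
v0: 5,5,2,3,4,5,6,7,8,9,10,11,12,13,14,15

steps = 6; useful = 50; efficiency = 50/96 = 25/48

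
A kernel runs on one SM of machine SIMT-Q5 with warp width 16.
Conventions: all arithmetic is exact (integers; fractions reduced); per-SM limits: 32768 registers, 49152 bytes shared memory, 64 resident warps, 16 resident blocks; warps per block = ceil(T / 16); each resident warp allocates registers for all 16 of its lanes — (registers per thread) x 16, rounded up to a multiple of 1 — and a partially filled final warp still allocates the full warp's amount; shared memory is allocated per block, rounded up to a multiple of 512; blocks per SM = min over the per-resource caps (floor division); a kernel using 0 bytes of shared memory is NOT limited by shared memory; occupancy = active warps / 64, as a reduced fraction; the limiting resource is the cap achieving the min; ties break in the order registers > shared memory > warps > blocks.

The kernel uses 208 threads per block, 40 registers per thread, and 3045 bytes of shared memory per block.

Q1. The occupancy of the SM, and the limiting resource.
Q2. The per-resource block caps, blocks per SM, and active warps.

Answer: occupancy 39/64, limited by registers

registers: 3 blocks
shared memory: 16 blocks
warps: 4 blocks
blocks: 16 blocks

Answer: 3 blocks, 39 active warps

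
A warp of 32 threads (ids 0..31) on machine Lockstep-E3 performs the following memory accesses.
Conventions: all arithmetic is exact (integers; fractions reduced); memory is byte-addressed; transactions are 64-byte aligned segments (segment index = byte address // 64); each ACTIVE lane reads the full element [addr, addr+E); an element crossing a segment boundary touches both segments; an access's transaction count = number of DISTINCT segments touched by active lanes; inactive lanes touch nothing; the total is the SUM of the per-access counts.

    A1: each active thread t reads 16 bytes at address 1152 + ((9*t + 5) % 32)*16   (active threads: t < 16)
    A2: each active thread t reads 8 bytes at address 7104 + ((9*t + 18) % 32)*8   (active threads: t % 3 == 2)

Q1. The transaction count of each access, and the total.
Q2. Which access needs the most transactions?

A1: 8 transactions
A2: 4 transactions

Answer: 8,4; total 12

Answer: A1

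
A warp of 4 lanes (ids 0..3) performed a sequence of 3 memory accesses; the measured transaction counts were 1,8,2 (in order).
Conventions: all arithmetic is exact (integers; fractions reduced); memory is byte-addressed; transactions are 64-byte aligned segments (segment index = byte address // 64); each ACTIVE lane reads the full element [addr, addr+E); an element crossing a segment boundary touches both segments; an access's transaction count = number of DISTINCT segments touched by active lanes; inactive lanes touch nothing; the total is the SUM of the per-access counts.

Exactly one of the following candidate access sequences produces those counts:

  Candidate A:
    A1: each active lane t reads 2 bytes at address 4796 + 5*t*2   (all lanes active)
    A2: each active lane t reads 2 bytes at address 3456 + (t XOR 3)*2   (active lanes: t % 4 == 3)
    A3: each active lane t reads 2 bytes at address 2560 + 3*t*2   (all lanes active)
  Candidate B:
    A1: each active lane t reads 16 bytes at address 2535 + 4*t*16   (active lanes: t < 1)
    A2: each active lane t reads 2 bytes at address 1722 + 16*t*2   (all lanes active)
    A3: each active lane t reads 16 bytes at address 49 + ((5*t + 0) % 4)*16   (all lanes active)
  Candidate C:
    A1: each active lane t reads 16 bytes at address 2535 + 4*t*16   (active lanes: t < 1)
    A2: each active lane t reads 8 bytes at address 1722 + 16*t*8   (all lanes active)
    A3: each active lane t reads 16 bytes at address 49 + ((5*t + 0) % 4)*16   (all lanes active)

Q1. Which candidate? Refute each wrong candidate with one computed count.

A: A1 gives 2 transactions, not 1
B: A2 gives 3 transactions, not 8
C: all counts match (1,8,2)

Answer: C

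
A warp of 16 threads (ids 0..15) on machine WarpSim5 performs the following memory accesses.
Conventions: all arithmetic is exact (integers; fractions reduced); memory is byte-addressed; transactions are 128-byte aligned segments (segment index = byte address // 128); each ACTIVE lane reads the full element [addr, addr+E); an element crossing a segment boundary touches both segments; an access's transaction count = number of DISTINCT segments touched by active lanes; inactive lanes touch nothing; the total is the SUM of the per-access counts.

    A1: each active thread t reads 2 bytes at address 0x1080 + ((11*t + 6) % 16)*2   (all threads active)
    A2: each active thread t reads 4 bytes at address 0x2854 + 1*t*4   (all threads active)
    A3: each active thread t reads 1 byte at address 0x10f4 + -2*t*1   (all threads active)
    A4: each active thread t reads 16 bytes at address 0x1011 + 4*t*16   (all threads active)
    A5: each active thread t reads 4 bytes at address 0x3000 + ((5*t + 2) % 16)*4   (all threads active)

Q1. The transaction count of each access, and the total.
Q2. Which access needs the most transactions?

A1: 1 transaction
A2: 2 transactions
A3: 1 transaction
A4: 8 transactions
A5: 1 transaction

Answer: 1,2,1,8,1; total 13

Answer: A4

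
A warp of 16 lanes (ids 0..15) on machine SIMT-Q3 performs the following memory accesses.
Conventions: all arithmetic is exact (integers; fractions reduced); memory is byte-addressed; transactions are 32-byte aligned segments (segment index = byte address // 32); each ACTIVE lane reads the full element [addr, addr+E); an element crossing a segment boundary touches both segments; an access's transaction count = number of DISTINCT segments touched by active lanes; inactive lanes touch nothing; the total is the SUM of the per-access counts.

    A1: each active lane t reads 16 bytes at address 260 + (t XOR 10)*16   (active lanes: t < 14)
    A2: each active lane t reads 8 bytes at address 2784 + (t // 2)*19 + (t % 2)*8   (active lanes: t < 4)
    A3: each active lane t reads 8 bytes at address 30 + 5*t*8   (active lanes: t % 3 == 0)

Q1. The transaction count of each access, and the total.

A1: 9 transactions
A2: 2 transactions
A3: 8 transactions

Answer: 9,2,8; total 19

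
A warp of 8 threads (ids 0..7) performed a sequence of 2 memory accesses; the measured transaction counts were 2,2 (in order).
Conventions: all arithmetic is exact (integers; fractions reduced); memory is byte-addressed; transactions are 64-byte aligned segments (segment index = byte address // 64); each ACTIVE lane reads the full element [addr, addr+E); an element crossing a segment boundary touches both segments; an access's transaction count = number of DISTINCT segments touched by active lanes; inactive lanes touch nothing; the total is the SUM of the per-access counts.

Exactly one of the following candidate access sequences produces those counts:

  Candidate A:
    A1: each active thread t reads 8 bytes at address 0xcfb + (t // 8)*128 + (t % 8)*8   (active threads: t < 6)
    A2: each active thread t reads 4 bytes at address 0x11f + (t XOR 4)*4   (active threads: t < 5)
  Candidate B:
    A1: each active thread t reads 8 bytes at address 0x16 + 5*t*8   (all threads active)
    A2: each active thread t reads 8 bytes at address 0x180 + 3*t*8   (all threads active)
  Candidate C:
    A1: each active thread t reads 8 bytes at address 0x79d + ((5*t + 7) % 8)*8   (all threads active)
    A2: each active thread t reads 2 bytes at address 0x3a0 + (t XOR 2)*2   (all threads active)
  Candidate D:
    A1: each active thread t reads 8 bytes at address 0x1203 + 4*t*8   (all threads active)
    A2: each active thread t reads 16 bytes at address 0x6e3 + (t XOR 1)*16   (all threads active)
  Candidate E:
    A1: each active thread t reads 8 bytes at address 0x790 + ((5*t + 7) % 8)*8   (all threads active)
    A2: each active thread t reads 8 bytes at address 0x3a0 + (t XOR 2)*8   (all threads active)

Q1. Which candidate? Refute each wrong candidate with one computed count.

A: A2 gives 1 transaction, not 2
B: A1 gives 5 transactions, not 2
C: A2 gives 1 transaction, not 2
D: A1 gives 4 transactions, not 2
E: all counts match (2,2)

Answer: E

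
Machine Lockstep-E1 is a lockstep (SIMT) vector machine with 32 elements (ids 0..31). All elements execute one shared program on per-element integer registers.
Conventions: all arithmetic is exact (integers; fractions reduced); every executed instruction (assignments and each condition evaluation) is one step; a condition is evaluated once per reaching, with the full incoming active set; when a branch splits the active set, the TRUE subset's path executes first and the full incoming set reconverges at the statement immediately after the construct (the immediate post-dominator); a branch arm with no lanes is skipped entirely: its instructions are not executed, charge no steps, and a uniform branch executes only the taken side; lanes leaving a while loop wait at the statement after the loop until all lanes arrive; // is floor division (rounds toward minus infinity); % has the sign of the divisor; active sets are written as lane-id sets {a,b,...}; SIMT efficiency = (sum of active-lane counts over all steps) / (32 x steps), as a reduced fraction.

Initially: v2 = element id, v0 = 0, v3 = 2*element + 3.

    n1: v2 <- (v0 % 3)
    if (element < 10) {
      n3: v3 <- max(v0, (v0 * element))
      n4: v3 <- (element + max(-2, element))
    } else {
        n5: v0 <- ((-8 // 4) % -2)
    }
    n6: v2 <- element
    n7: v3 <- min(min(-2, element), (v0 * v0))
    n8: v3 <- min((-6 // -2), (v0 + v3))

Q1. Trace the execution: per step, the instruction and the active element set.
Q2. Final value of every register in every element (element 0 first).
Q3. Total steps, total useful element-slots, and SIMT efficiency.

step 0: v2 <- (v0 % 3)               {0,1,2,3,4,5,6,7,8,9,10,11,12,13,14,15,16,17,18,19,20,21,22,23,24,25,26,27,28,29,30,31}
step 1: eval (element < 10)          {0,1,2,3,4,5,6,7,8,9,10,11,12,13,14,15,16,17,18,19,20,21,22,23,24,25,26,27,28,29,30,31}
step 2: v3 <- max(v0, (v0 * element)) {0,1,2,3,4,5,6,7,8,9}
step 3: v3 <- (element + max(-2, element)) {0,1,2,3,4,5,6,7,8,9}
step 4: v0 <- ((-8 // 4) % -2)       {10,11,12,13,14,15,16,17,18,19,20,21,22,23,24,25,26,27,28,29,30,31}
step 5: v2 <- element                {0,1,2,3,4,5,6,7,8,9,10,11,12,13,14,15,16,17,18,19,20,21,22,23,24,25,26,27,28,29,30,31}
step 6: v3 <- min(min(-2, element), (v0 * v0)) {0,1,2,3,4,5,6,7,8,9,10,11,12,13,14,15,16,17,18,19,20,21,22,23,24,25,26,27,28,29,30,31}
step 7: v3 <- min((-6 // -2), (v0 + v3)) {0,1,2,3,4,5,6,7,8,9,10,11,12,13,14,15,16,17,18,19,20,21,22,23,24,25,26,27,28,29,30,31}

Answer: 8 steps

v2: 0,1,2,3,4,5,6,7,8,9,10,11,12,13,14,15,16,17,18,19,20,21,22,23,24,25,26,27,28,29,30,31
v0: 0,0,0,0,0,0,0,0,0,0,0,0,0,0,0,0,0,0,0,0,0,0,0,0,0,0,0,0,0,0,0,0
v3: -2,-2,-2,-2,-2,-2,-2,-2,-2,-2,-2,-2,-2,-2,-2,-2,-2,-2,-2,-2,-2,-2,-2,-2,-2,-2,-2,-2,-2,-2,-2,-2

steps = 8; useful = 202; efficiency = 202/256 = 101/128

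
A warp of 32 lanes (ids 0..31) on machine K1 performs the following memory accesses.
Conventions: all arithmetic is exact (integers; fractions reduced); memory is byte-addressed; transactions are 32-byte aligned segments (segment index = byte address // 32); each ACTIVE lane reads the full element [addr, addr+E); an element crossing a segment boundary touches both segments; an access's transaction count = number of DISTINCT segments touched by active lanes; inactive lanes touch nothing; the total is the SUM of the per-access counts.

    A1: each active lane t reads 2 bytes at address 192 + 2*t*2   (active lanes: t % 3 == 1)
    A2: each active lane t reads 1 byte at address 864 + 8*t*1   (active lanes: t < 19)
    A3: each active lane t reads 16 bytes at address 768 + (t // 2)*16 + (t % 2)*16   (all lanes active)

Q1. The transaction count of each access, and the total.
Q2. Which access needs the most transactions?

A1: 4 transactions
A2: 5 transactions
A3: 9 transactions

Answer: 4,5,9; total 18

Answer: A3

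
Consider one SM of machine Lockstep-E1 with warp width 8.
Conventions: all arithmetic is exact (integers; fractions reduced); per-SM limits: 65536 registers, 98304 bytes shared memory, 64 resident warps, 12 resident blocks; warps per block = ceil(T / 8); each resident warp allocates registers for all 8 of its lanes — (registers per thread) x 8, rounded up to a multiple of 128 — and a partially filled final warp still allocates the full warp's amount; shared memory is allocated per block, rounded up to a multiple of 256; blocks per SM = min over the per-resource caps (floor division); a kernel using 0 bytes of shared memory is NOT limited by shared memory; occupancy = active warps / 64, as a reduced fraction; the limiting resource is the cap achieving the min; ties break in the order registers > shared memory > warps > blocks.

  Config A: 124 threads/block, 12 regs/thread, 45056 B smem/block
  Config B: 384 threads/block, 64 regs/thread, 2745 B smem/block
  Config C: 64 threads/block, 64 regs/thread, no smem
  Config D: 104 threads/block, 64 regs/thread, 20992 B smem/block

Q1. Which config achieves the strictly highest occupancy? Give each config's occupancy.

occupancies: A 1/2, B 3/4, C 1, D 13/16

Answer: C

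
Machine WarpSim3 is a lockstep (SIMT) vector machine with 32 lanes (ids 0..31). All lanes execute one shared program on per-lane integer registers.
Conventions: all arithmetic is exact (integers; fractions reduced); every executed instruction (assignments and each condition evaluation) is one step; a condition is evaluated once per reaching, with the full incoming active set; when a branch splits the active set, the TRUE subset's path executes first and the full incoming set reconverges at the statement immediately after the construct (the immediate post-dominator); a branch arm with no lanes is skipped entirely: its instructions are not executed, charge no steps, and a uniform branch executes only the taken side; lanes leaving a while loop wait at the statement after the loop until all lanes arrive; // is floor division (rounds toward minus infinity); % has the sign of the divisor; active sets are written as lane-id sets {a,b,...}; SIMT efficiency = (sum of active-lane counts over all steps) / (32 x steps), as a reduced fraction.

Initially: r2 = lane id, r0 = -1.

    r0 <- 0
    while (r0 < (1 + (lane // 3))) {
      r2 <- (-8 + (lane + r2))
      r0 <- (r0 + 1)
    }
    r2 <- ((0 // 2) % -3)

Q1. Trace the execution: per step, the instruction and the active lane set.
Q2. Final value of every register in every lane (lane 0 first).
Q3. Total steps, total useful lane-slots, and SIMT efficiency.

step 0: r0 <- 0                      {0,1,2,3,4,5,6,7,8,9,10,11,12,13,14,15,16,17,18,19,20,21,22,23,24,25,26,27,28,29,30,31}
step 1: eval (r0 < (1 + (lane // 3))) {0,1,2,3,4,5,6,7,8,9,10,11,12,13,14,15,16,17,18,19,20,21,22,23,24,25,26,27,28,29,30,31}
step 2: r2 <- (-8 + (lane + r2))     {0,1,2,3,4,5,6,7,8,9,10,11,12,13,14,15,16,17,18,19,20,21,22,23,24,25,26,27,28,29,30,31}
step 3: r0 <- (r0 + 1)               {0,1,2,3,4,5,6,7,8,9,10,11,12,13,14,15,16,17,18,19,20,21,22,23,24,25,26,27,28,29,30,31}
step 4: eval (r0 < (1 + (lane // 3))) {0,1,2,3,4,5,6,7,8,9,10,11,12,13,14,15,16,17,18,19,20,21,22,23,24,25,26,27,28,29,30,31}
step 5: r2 <- (-8 + (lane + r2))     {3,4,5,6,7,8,9,10,11,12,13,14,15,16,17,18,19,20,21,22,23,24,25,26,27,28,29,30,31}
step 6: r0 <- (r0 + 1)               {3,4,5,6,7,8,9,10,11,12,13,14,15,16,17,18,19,20,21,22,23,24,25,26,27,28,29,30,31}
step 7: eval (r0 < (1 + (lane // 3))) {3,4,5,6,7,8,9,10,11,12,13,14,15,16,17,18,19,20,21,22,23,24,25,26,27,28,29,30,31}
step 8: r2 <- (-8 + (lane + r2))     {6,7,8,9,10,11,12,13,14,15,16,17,18,19,20,21,22,23,24,25,26,27,28,29,30,31}
step 9: r0 <- (r0 + 1)               {6,7,8,9,10,11,12,13,14,15,16,17,18,19,20,21,22,23,24,25,26,27,28,29,30,31}
step 10: eval (r0 < (1 + (lane // 3))) {6,7,8,9,10,11,12,13,14,15,16,17,18,19,20,21,22,23,24,25,26,27,28,29,30,31}
step 11: r2 <- (-8 + (lane + r2))     {9,10,11,12,13,14,15,16,17,18,19,20,21,22,23,24,25,26,27,28,29,30,31}
step 12: r0 <- (r0 + 1)               {9,10,11,12,13,14,15,16,17,18,19,20,21,22,23,24,25,26,27,28,29,30,31}
step 13: eval (r0 < (1 + (lane // 3))) {9,10,11,12,13,14,15,16,17,18,19,20,21,22,23,24,25,26,27,28,29,30,31}
step 14: r2 <- (-8 + (lane + r2))     {12,13,14,15,16,17,18,19,20,21,22,23,24,25,26,27,28,29,30,31}
step 15: r0 <- (r0 + 1)               {12,13,14,15,16,17,18,19,20,21,22,23,24,25,26,27,28,29,30,31}
step 16: eval (r0 < (1 + (lane // 3))) {12,13,14,15,16,17,18,19,20,21,22,23,24,25,26,27,28,29,30,31}
step 17: r2 <- (-8 + (lane + r2))     {15,16,17,18,19,20,21,22,23,24,25,26,27,28,29,30,31}
step 18: r0 <- (r0 + 1)               {15,16,17,18,19,20,21,22,23,24,25,26,27,28,29,30,31}
step 19: eval (r0 < (1 + (lane // 3))) {15,16,17,18,19,20,21,22,23,24,25,26,27,28,29,30,31}
step 20: r2 <- (-8 + (lane + r2))     {18,19,20,21,22,23,24,25,26,27,28,29,30,31}
step 21: r0 <- (r0 + 1)               {18,19,20,21,22,23,24,25,26,27,28,29,30,31}
step 22: eval (r0 < (1 + (lane // 3))) {18,19,20,21,22,23,24,25,26,27,28,29,30,31}
step 23: r2 <- (-8 + (lane + r2))     {21,22,23,24,25,26,27,28,29,30,31}
step 24: r0 <- (r0 + 1)               {21,22,23,24,25,26,27,28,29,30,31}
step 25: eval (r0 < (1 + (lane // 3))) {21,22,23,24,25,26,27,28,29,30,31}
step 26: r2 <- (-8 + (lane + r2))     {24,25,26,27,28,29,30,31}
step 27: r0 <- (r0 + 1)               {24,25,26,27,28,29,30,31}
step 28: eval (r0 < (1 + (lane // 3))) {24,25,26,27,28,29,30,31}
step 29: r2 <- (-8 + (lane + r2))     {27,28,29,30,31}
step 30: r0 <- (r0 + 1)               {27,28,29,30,31}
step 31: eval (r0 < (1 + (lane // 3))) {27,28,29,30,31}
step 32: r2 <- (-8 + (lane + r2))     {30,31}
step 33: r0 <- (r0 + 1)               {30,31}
step 34: eval (r0 < (1 + (lane // 3))) {30,31}
step 35: r2 <- ((0 // 2) % -3)        {0,1,2,3,4,5,6,7,8,9,10,11,12,13,14,15,16,17,18,19,20,21,22,23,24,25,26,27,28,29,30,31}

Answer: 36 steps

r2: 0,0,0,0,0,0,0,0,0,0,0,0,0,0,0,0,0,0,0,0,0,0,0,0,0,0,0,0,0,0,0,0
r0: 1,1,1,2,2,2,3,3,3,4,4,4,5,5,5,6,6,6,7,7,7,8,8,8,9,9,9,10,10,10,11,11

steps = 36; useful = 657; efficiency = 657/1152 = 73/128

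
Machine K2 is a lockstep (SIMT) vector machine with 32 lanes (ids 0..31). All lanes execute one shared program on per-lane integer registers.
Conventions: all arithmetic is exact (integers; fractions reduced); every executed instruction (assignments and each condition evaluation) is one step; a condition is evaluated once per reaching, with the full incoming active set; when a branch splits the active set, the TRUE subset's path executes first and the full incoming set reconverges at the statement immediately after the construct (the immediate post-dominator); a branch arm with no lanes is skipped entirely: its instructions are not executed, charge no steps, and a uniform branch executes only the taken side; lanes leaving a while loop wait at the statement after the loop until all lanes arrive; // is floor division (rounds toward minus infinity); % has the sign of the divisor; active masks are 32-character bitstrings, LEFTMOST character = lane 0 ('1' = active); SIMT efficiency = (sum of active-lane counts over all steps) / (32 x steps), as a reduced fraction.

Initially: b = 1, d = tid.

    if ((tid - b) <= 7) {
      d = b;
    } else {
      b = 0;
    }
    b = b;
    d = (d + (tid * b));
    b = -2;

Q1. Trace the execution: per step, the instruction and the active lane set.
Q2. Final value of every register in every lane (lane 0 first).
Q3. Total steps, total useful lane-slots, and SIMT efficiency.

step 0: eval ((tid - b) <= 7)        11111111111111111111111111111111
step 1: d <- b                       11111111100000000000000000000000
step 2: b <- 0                       00000000011111111111111111111111
step 3: b <- b                       11111111111111111111111111111111
step 4: d <- (d + (tid * b))         11111111111111111111111111111111
step 5: b <- -2                      11111111111111111111111111111111

Answer: 6 steps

b: -2,-2,-2,-2,-2,-2,-2,-2,-2,-2,-2,-2,-2,-2,-2,-2,-2,-2,-2,-2,-2,-2,-2,-2,-2,-2,-2,-2,-2,-2,-2,-2
d: 1,2,3,4,5,6,7,8,9,9,10,11,12,13,14,15,16,17,18,19,20,21,22,23,24,25,26,27,28,29,30,31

steps = 6; useful = 160; efficiency = 160/192 = 5/6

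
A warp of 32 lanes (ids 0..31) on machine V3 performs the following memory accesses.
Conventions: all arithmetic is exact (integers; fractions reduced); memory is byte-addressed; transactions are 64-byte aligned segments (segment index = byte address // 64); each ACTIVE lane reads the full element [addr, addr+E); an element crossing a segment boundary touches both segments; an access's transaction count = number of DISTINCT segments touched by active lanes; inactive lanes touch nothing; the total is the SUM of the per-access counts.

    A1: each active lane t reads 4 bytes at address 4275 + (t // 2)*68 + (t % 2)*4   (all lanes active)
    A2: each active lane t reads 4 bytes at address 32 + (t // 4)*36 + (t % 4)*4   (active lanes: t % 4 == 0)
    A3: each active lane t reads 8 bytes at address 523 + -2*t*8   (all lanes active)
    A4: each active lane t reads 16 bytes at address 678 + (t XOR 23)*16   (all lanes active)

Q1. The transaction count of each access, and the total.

A1: 17 transactions
A2: 5 transactions
A3: 9 transactions
A4: 9 transactions

Answer: 17,5,9,9; total 40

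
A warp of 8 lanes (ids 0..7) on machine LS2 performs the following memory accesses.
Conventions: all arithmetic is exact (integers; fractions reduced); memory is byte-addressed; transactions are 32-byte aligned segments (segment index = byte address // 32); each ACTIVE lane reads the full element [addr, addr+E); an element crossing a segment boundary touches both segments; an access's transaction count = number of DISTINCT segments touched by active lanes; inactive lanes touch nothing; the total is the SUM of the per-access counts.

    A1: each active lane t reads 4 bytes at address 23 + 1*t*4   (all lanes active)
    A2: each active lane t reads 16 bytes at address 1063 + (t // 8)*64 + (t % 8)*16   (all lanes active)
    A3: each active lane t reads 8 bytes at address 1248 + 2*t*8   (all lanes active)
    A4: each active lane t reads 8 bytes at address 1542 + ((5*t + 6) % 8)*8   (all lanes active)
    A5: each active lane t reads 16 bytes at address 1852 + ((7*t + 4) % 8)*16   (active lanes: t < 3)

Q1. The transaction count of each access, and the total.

A1: 2 transactions
A2: 5 transactions
A3: 4 transactions
A4: 3 transactions
A5: 3 transactions

Answer: 2,5,4,3,3; total 17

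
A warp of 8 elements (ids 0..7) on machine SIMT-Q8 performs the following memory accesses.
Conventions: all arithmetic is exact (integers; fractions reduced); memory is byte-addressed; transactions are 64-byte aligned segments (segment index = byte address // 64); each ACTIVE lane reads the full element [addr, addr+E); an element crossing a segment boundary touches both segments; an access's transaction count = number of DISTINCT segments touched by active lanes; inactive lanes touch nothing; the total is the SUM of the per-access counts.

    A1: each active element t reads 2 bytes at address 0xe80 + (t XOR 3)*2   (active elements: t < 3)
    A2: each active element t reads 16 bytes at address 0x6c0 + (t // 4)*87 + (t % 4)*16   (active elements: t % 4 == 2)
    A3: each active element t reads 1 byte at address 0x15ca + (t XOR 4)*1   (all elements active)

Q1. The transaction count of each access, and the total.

A1: 1 transaction
A2: 3 transactions
A3: 1 transaction

Answer: 1,3,1; total 5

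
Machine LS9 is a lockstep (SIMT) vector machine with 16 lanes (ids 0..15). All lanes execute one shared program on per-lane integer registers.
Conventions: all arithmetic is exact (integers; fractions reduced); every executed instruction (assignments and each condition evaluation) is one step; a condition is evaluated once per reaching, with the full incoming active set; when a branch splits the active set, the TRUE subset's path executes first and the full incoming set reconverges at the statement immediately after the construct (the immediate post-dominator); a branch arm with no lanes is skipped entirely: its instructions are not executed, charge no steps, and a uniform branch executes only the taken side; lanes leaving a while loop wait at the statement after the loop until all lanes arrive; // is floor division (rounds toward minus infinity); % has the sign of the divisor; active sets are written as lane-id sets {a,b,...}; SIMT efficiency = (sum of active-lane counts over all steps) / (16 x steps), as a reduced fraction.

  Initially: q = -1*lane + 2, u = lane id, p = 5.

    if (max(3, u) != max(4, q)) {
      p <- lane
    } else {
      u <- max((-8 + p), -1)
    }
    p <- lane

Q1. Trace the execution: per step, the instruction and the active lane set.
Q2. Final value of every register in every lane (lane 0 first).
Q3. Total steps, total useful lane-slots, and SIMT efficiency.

step 0: eval (max(3, u) != max(4, q)) {0,1,2,3,4,5,6,7,8,9,10,11,12,13,14,15}
step 1: p <- lane                    {0,1,2,3,5,6,7,8,9,10,11,12,13,14,15}
step 2: u <- max((-8 + p), -1)       {4}
step 3: p <- lane                    {0,1,2,3,4,5,6,7,8,9,10,11,12,13,14,15}

Answer: 4 steps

q: 2,1,0,-1,-2,-3,-4,-5,-6,-7,-8,-9,-10,-11,-12,-13
u: 0,1,2,3,-1,5,6,7,8,9,10,11,12,13,14,15
p: 0,1,2,3,4,5,6,7,8,9,10,11,12,13,14,15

steps = 4; useful = 48; efficiency = 48/64 = 3/4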